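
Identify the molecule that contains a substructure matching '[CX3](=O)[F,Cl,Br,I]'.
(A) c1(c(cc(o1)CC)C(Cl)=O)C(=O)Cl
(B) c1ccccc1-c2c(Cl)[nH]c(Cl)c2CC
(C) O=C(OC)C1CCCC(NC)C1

A

[CX3](=O)[F,Cl,Br,I] describes a carbonyl carbon bonded to a halogen (an acyl halide).
(A) contains an acyl chloride (-C(=O)Cl), which satisfies every atom and bond constraint.
(B) has a chloro substituent but the Cl is not on a carbonyl carbon.
(C) has a methyl-ester group (-C(=O)OCH3) but the carbonyl is bonded to -O-C, not to a halogen.
So the answer is (A).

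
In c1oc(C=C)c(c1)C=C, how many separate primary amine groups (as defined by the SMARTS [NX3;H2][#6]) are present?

0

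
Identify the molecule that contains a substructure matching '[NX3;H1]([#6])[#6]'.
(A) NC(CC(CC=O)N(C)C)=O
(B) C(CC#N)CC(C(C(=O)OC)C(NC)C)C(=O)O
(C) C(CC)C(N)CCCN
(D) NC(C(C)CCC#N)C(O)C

[NX3;H1]([#6])[#6] describes a trivalent nitrogen with one H, bonded to two carbons (a secondary amine).
(A) has a dimethylamino group (-N(CH3)2) but the nitrogen has H0, not H1.
(B) contains an N-methylamino group (-NHCH3), which satisfies every atom and bond constraint.
(C) has a primary amino group (-NH2) but the nitrogen has H2 and only one carbon neighbour.
(D) has a primary amino group (-NH2) but the nitrogen has H2 and only one carbon neighbour.
So the answer is (B).

B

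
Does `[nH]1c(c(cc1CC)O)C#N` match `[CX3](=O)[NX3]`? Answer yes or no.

The pattern [CX3](=O)[NX3] describes a carbonyl carbon bonded to a trivalent nitrogen — an amide.
The closest candidate here is a nitrile (-C#N), but the nitrile N is NX1 (triple-bonded), not NX3. No other fragment satisfies the full query, so there is no match.

No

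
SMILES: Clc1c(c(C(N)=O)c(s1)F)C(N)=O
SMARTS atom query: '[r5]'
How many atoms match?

The query [r5] means: r5 matches atoms in a five-membered ring.
Check the 13 heavy atoms by environment: 1× s (aromatic, in 5-ring) → match; 4× c (aromatic, in 5-ring) → match; 1× F (acyclic) → no; 2× C (acyclic) → no; 2× O (acyclic) → no; 2× N (acyclic) → no; 1× Cl (acyclic) → no.
Summing the matching environments: 1 + 4 = 5 matching atoms.

5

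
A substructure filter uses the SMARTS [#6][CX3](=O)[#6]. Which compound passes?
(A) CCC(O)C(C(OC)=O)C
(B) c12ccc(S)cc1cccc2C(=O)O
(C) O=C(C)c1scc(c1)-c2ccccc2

C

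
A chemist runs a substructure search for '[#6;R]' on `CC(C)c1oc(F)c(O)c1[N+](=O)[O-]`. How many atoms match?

4

Check the 13 heavy atoms by environment: 1× o (aromatic, in 5-ring) → no; 4× c (aromatic, in 5-ring) → match; 1× N (charge +1, acyclic) → no; 1× O (charge -1, acyclic) → no; 2× O (acyclic) → no; 1× F (acyclic) → no; 3× C (acyclic) → no.
That gives 4 matching atoms.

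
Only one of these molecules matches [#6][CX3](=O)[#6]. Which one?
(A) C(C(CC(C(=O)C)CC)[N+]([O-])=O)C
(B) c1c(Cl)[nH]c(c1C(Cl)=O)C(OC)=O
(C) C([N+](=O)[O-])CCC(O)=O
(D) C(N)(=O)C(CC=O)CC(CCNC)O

A

[#6][CX3](=O)[#6] describes a carbonyl carbon (no H) flanked by two carbons (a ketone).
(A) contains an acetyl/ketone group (-C(=O)CH3), which satisfies every atom and bond constraint.
(B) has a methyl-ester group (-C(=O)OCH3) but one neighbour of the carbonyl carbon is O, not C.
(C) has a carboxylic acid group (-C(=O)OH) but one neighbour of the carbonyl carbon is O, not C.
(D) has an aldehyde (-CHO) but the carbonyl carbon has H1, so it is not flanked by two carbons.
So the answer is (A).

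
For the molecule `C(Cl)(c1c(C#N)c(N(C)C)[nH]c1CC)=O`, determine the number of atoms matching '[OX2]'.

0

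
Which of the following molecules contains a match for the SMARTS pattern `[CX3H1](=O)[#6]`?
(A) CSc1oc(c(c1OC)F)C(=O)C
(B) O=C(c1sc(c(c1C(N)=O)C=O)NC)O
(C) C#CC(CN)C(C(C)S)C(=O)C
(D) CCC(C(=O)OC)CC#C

[CX3H1](=O)[#6] describes an sp2 carbon with one H, double-bonded to O and single-bonded to carbon (an aldehyde).
(A) has an acetyl/ketone group (-C(=O)CH3) but the carbonyl carbon has H0 (two carbon neighbours), not H1.
(B) contains an aldehyde (-CHO), which satisfies every atom and bond constraint.
(C) has an acetyl/ketone group (-C(=O)CH3) but the carbonyl carbon has H0 (two carbon neighbours), not H1.
(D) has a methyl-ester group (-C(=O)OCH3) but the carbonyl carbon has H0, not H1.
So the answer is (B).

B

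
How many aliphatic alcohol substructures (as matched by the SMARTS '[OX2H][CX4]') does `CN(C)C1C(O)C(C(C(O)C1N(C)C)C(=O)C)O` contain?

3

[OX2H][CX4] is the SMARTS for an aliphatic alcohol: a hydroxyl oxygen bound to an sp3 (X4) carbon.
The molecule carries 3 separate instances of a hydroxyl group (-OH) meeting every constraint; each maps to a distinct set of atoms, giving 3 matches.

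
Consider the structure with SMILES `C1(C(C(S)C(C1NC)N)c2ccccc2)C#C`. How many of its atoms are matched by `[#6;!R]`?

3

Check the 17 heavy atoms by environment: 5× C (in 5-ring) → no; 6× c (aromatic, in 6-ring) → no; 2× N (acyclic) → no; 3× C (acyclic) → match; 1× S (acyclic) → no.
That gives 3 matching atoms.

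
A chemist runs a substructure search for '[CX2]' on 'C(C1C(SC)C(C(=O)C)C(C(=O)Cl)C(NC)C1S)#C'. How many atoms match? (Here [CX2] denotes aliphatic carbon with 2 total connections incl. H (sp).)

2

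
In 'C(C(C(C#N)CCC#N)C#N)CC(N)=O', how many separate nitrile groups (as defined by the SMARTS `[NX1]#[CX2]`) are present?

[NX1]#[CX2] is the SMARTS for a nitrile: a nitrogen triple-bonded to a two-connected carbon.
The molecule carries 3 separate instances of a nitrile (-C#N) meeting every constraint; each maps to a distinct set of atoms, giving 3 matches.

3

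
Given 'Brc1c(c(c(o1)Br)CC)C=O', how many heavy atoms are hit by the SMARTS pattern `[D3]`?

Check the 11 heavy atoms by environment: 1× o (aromatic, D2) → no; 4× c (aromatic, D3) → match; 2× C (D2) → no; 1× O (D1) → no; 1× C (D1) → no; 2× Br (D1) → no.
That gives 4 matching atoms.

4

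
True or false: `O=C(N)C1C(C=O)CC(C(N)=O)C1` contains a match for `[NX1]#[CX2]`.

False

The pattern [NX1]#[CX2] describes a nitrogen triple-bonded to a two-connected carbon — a nitrile.
The closest candidate here is a primary amide (-C(=O)NH2), but the nitrogen is NX3, not NX1. No other fragment satisfies the full query, so there is no match.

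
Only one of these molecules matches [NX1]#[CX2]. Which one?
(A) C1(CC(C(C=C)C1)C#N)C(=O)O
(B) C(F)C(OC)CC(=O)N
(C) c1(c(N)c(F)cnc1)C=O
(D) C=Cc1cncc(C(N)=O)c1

[NX1]#[CX2] describes a nitrogen triple-bonded to a two-connected carbon (a nitrile).
(A) contains a nitrile (-C#N), which satisfies every atom and bond constraint.
(B) has a primary amide (-C(=O)NH2) but the nitrogen is NX3, not NX1.
(C) has a primary amino group (-NH2) but the nitrogen is NX3 (three connections), not NX1 triple-bonded.
(D) has a primary amide (-C(=O)NH2) but the nitrogen is NX3, not NX1.
So the answer is (A).

A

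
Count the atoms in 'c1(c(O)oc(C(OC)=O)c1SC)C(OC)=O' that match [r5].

5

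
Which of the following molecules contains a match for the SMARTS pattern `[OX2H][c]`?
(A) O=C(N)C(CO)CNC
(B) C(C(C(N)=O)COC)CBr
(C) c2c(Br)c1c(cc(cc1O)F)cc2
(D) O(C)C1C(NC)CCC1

[OX2H][c] describes a hydroxyl oxygen attached to an aromatic carbon (a phenol).
(A) has a hydroxyl group (-OH) but the -OH is on an aliphatic carbon, not an aromatic c.
(B) has a methoxy ether (-OCH3) but the oxygen has H0, not H1.
(C) contains a hydroxyl group (-OH), which satisfies every atom and bond constraint.
(D) has a methoxy ether (-OCH3) but the oxygen has H0, not H1.
So the answer is (C).

C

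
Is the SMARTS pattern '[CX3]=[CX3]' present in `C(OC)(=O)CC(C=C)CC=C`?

The pattern [CX3]=[CX3] describes a non-aromatic C=C double bond between two sp2 carbons — an alkene.
The molecule carries a vinyl group (-CH=CH2), whose atoms satisfy every constraint of the query, so the pattern matches.

Yes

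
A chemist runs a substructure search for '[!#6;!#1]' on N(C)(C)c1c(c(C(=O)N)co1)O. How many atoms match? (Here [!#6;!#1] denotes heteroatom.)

5

The query [!#6;!#1] means: not carbon and not hydrogen — any heteroatom.
Check the 12 heavy atoms by environment: 1× o (aromatic) → match; 4× c (aromatic) → no; 2× O → match; 3× C → no; 2× N → match.
Summing the matching environments: 1 + 2 + 2 = 5 matching atoms.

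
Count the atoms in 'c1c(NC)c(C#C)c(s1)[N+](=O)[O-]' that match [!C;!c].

Check the 12 heavy atoms by environment: 1× s (aromatic) → match; 4× c (aromatic) → no; 1× N → match; 3× C → no; 1× N (charge +1) → match; 1× O (charge -1) → match; 1× O → match.
Summing the matching environments: 1 + 1 + 1 + 1 + 1 = 5 matching atoms.

5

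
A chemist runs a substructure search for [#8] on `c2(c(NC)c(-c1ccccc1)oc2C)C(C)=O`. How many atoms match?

2

The query [#8] means: #8 matches any oxygen atom.
Check the 17 heavy atoms by environment: 1× o (aromatic) → match; 10× c (aromatic) → no; 1× N → no; 4× C → no; 1× O → match.
Summing the matching environments: 1 + 1 = 2 matching atoms.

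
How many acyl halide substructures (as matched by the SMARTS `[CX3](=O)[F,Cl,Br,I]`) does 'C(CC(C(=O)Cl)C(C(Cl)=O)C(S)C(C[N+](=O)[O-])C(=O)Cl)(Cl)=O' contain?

4

[CX3](=O)[F,Cl,Br,I] is the SMARTS for an acyl halide: a carbonyl carbon bonded to a halogen.
The molecule carries 4 separate instances of an acyl chloride (-C(=O)Cl) meeting every constraint; each maps to a distinct set of atoms, giving 4 matches.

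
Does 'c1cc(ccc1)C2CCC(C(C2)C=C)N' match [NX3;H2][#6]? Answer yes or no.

Yes

The pattern [NX3;H2][#6] describes a trivalent nitrogen with two H attached to carbon — a primary amine.
The molecule carries a primary amino group (-NH2), whose atoms satisfy every constraint of the query, so the pattern matches.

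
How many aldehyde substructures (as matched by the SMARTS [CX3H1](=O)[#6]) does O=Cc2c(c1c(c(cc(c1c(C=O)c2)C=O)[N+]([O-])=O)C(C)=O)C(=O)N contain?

[CX3H1](=O)[#6] is the SMARTS for an aldehyde: an sp2 carbon with one H, double-bonded to O and single-bonded to carbon.
The molecule carries 3 separate instances of an aldehyde (-CHO) meeting every constraint; each maps to a distinct set of atoms, giving 3 matches.

3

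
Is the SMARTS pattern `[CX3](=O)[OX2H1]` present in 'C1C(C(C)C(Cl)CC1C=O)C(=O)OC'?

The pattern [CX3](=O)[OX2H1] describes an sp2 carbon double-bonded to O and single-bonded to an -OH oxygen — a carboxylic acid.
The closest candidate here is an aldehyde (-CHO), but there is no singly-bonded oxygen on the carbonyl carbon. No other fragment satisfies the full query, so there is no match.

No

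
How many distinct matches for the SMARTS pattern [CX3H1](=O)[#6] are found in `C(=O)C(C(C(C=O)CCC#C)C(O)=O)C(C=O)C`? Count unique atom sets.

[CX3H1](=O)[#6] is the SMARTS for an aldehyde: an sp2 carbon with one H, double-bonded to O and single-bonded to carbon.
The molecule carries 3 separate instances of an aldehyde (-CHO) meeting every constraint; each maps to a distinct set of atoms, giving 3 matches.

3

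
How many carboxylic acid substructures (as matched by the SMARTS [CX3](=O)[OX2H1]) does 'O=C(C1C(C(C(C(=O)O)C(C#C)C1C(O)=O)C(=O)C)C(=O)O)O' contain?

[CX3](=O)[OX2H1] is the SMARTS for a carboxylic acid: an sp2 carbon double-bonded to O and single-bonded to an -OH oxygen.
The molecule carries 4 separate instances of a carboxylic acid group (-C(=O)OH) meeting every constraint; each maps to a distinct set of atoms, giving 4 matches.

4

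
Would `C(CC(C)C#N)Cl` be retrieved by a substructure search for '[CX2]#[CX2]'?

The pattern [CX2]#[CX2] describes a carbon-carbon triple bond — an alkyne.
The closest candidate here is a nitrile (-C#N), but the triple bond is C#N, not C#C. No other fragment satisfies the full query, so there is no match.

No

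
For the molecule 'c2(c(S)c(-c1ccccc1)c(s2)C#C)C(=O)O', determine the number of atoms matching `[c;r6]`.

The query [c;r6] means: aromatic carbon that belongs to a six-membered ring.
Check the 17 heavy atoms by environment: 1× s (aromatic, in 5-ring) → no; 4× c (aromatic, in 5-ring) → no; 3× C (acyclic) → no; 2× O (acyclic) → no; 1× S (acyclic) → no; 6× c (aromatic, in 6-ring) → match.
That gives 6 matching atoms.

6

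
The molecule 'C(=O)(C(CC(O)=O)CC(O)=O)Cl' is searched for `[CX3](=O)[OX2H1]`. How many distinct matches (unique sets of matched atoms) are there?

[CX3](=O)[OX2H1] is the SMARTS for a carboxylic acid: an sp2 carbon double-bonded to O and single-bonded to an -OH oxygen.
The molecule carries 2 separate instances of a carboxylic acid group (-C(=O)OH) meeting every constraint; each maps to a distinct set of atoms, giving 2 matches.

2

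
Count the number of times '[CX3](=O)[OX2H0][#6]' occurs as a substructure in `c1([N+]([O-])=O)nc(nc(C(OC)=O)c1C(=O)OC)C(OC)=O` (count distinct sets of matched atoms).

3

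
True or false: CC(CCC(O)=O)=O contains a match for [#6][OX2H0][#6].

The pattern [#6][OX2H0][#6] describes an aliphatic oxygen bridging two carbons with no H on the oxygen — an ether.
The closest candidate here is a carboxylic acid group (-C(=O)OH), but the -OH oxygen has H1; the =O is OX1, not OX2. No other fragment satisfies the full query, so there is no match.

False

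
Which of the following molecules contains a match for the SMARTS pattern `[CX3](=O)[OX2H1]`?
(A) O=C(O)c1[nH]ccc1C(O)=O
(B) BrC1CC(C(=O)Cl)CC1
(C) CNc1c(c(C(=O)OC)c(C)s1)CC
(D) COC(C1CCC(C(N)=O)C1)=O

A

[CX3](=O)[OX2H1] describes an sp2 carbon double-bonded to O and single-bonded to an -OH oxygen (a carboxylic acid).
(A) contains a carboxylic acid group (-C(=O)OH), which satisfies every atom and bond constraint.
(B) has an acyl chloride (-C(=O)Cl) but the carbonyl is bonded to Cl, not to an -OH oxygen.
(C) has a methyl-ester group (-C(=O)OCH3) but the singly-bonded O has no H (OX2H0, not OX2H1).
(D) has a primary amide (-C(=O)NH2) but the carbonyl is bonded to N, not to an -OH oxygen.
So the answer is (A).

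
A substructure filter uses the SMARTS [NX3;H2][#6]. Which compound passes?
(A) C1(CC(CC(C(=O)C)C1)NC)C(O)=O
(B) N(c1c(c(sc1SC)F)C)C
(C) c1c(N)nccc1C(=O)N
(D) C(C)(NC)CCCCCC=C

C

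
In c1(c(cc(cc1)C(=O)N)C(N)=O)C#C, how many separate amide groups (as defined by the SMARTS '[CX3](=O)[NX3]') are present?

[CX3](=O)[NX3] is the SMARTS for an amide: a carbonyl carbon bonded to a trivalent nitrogen.
The molecule carries 2 separate instances of a primary amide (-C(=O)NH2) meeting every constraint; each maps to a distinct set of atoms, giving 2 matches.

2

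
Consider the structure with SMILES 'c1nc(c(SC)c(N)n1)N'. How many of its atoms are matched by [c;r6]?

The query [c;r6] means: aromatic carbon that belongs to a six-membered ring.
Check the 10 heavy atoms by environment: 2× n (aromatic, in 6-ring) → no; 4× c (aromatic, in 6-ring) → match; 2× N (acyclic) → no; 1× S (acyclic) → no; 1× C (acyclic) → no.
That gives 4 matching atoms.

4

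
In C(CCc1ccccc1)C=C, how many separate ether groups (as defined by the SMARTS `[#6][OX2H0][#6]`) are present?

0

[#6][OX2H0][#6] is the SMARTS for an ether: an aliphatic oxygen bridging two carbons with no H on the oxygen.
No fragment in the molecule satisfies every constraint, giving 0 matches.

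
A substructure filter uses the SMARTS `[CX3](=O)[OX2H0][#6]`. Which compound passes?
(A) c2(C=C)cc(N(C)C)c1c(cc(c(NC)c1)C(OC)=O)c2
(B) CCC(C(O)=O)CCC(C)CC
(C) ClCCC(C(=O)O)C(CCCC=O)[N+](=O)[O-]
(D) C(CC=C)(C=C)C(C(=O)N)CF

A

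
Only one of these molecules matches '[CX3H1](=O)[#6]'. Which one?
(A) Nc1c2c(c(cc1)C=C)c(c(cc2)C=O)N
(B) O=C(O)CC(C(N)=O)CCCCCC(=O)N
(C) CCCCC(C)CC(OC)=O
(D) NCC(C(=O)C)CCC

A

[CX3H1](=O)[#6] describes an sp2 carbon with one H, double-bonded to O and single-bonded to carbon (an aldehyde).
(A) contains an aldehyde (-CHO), which satisfies every atom and bond constraint.
(B) has a carboxylic acid group (-C(=O)OH) but the carbonyl carbon has H0 and is bonded to O, not H1.
(C) has a methyl-ester group (-C(=O)OCH3) but the carbonyl carbon has H0, not H1.
(D) has an acetyl/ketone group (-C(=O)CH3) but the carbonyl carbon has H0 (two carbon neighbours), not H1.
So the answer is (A).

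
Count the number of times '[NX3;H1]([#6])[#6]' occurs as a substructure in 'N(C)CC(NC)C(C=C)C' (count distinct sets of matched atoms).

2

[NX3;H1]([#6])[#6] is the SMARTS for a secondary amine: a trivalent nitrogen with one H, bonded to two carbons.
The molecule carries 2 separate instances of an N-methylamino group (-NHCH3) meeting every constraint; each maps to a distinct set of atoms, giving 2 matches.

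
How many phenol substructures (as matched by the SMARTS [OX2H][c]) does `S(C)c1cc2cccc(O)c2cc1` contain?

[OX2H][c] is the SMARTS for a phenol: a hydroxyl oxygen attached to an aromatic carbon.
Exactly one fragment in the molecule meets all constraints, giving 1 match.

1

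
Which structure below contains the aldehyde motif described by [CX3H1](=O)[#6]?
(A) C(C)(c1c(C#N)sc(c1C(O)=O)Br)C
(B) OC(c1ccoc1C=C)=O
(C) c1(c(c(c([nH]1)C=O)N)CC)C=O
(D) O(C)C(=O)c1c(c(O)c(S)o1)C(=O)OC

C

[CX3H1](=O)[#6] describes an sp2 carbon with one H, double-bonded to O and single-bonded to carbon (an aldehyde).
(A) has a carboxylic acid group (-C(=O)OH) but the carbonyl carbon has H0 and is bonded to O, not H1.
(B) has a carboxylic acid group (-C(=O)OH) but the carbonyl carbon has H0 and is bonded to O, not H1.
(C) contains an aldehyde (-CHO), which satisfies every atom and bond constraint.
(D) has a methyl-ester group (-C(=O)OCH3) but the carbonyl carbon has H0, not H1.
So the answer is (C).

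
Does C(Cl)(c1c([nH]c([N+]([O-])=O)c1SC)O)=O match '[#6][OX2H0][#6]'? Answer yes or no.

No

The pattern [#6][OX2H0][#6] describes an aliphatic oxygen bridging two carbons with no H on the oxygen — an ether.
The closest candidate here is a hydroxyl group (-OH), but the oxygen has H1, not H0 bridging two carbons. No other fragment satisfies the full query, so there is no match.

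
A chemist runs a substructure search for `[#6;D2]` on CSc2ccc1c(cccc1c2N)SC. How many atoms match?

5

Check the 15 heavy atoms by environment: 5× c (aromatic, D3) → no; 5× c (aromatic, D2) → match; 1× N (D1) → no; 2× S (D2) → no; 2× C (D1) → no.
That gives 5 matching atoms.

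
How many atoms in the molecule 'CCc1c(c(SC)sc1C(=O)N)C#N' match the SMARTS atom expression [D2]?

The query [D2] means: atom with exactly two heavy-atom neighbours.
Check the 14 heavy atoms by environment: 1× s (aromatic, D2) → match; 4× c (aromatic, D3) → no; 1× C (D3) → no; 1× O (D1) → no; 2× N (D1) → no; 1× S (D2) → match; 2× C (D1) → no; 2× C (D2) → match.
Summing the matching environments: 1 + 1 + 2 = 4 matching atoms.

4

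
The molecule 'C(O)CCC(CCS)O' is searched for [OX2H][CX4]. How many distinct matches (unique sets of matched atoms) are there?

[OX2H][CX4] is the SMARTS for an aliphatic alcohol: a hydroxyl oxygen bound to an sp3 (X4) carbon.
The molecule carries 2 separate instances of a hydroxyl group (-OH) meeting every constraint; each maps to a distinct set of atoms, giving 2 matches.

2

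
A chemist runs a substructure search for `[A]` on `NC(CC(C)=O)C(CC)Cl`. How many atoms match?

10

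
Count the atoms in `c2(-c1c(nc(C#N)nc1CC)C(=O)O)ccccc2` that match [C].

The query [C] means: uppercase C matches aliphatic (non-aromatic) carbon only.
Check the 19 heavy atoms by environment: 2× n (aromatic) → no; 10× c (aromatic) → no; 4× C → match; 2× O → no; 1× N → no.
That gives 4 matching atoms.

4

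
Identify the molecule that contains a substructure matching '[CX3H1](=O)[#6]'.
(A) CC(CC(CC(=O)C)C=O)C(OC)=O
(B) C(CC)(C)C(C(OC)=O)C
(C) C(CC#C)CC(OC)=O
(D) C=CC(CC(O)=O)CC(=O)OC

[CX3H1](=O)[#6] describes an sp2 carbon with one H, double-bonded to O and single-bonded to carbon (an aldehyde).
(A) contains an aldehyde (-CHO), which satisfies every atom and bond constraint.
(B) has a methyl-ester group (-C(=O)OCH3) but the carbonyl carbon has H0, not H1.
(C) has a methyl-ester group (-C(=O)OCH3) but the carbonyl carbon has H0, not H1.
(D) has a methyl-ester group (-C(=O)OCH3) but the carbonyl carbon has H0, not H1.
So the answer is (A).

A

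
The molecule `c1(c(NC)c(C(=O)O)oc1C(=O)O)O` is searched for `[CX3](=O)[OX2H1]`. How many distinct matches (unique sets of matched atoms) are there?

2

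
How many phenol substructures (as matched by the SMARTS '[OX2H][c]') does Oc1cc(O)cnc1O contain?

3

[OX2H][c] is the SMARTS for a phenol: a hydroxyl oxygen attached to an aromatic carbon.
The molecule carries 3 separate instances of a hydroxyl group (-OH) meeting every constraint; each maps to a distinct set of atoms, giving 3 matches.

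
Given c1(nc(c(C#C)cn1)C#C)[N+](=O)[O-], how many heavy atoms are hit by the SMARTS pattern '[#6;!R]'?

4

The query [#6;!R] means: carbon not in any ring.
Check the 13 heavy atoms by environment: 2× n (aromatic, in 6-ring) → no; 4× c (aromatic, in 6-ring) → no; 4× C (acyclic) → match; 1× N (charge +1, acyclic) → no; 1× O (charge -1, acyclic) → no; 1× O (acyclic) → no.
That gives 4 matching atoms.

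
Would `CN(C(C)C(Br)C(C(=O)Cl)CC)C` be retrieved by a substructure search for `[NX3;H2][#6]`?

The pattern [NX3;H2][#6] describes a trivalent nitrogen with two H attached to carbon — a primary amine.
The closest candidate here is a dimethylamino group (-N(CH3)2), but the nitrogen has H0, not H2. No other fragment satisfies the full query, so there is no match.

No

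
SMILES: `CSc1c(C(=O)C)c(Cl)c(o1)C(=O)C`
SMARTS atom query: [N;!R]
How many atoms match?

0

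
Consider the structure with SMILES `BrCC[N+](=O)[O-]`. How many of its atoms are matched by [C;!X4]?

The query [C;!X4] means: aliphatic carbon that does not have four total connections.
Check the 6 heavy atoms by environment: 2× C (X4) → no; 1× Br (X1) → no; 1× N (charge +1, X3) → no; 1× O (charge -1, X1) → no; 1× O (X1) → no.
No environment satisfies the query, so 0 matching atoms.

0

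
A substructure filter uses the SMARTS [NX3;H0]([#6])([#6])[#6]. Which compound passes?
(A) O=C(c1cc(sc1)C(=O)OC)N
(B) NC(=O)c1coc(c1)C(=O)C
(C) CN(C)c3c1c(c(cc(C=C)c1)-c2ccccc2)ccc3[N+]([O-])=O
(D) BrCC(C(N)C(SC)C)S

[NX3;H0]([#6])([#6])[#6] describes a trivalent nitrogen with no H, bonded to three carbons (a tertiary amine).
(A) has a primary amide (-C(=O)NH2) but the amide nitrogen has H2 and only one carbon neighbour.
(B) has a primary amide (-C(=O)NH2) but the amide nitrogen has H2 and only one carbon neighbour.
(C) contains a dimethylamino group (-N(CH3)2), which satisfies every atom and bond constraint.
(D) has a primary amino group (-NH2) but the nitrogen has H2, not H0 with three carbons.
So the answer is (C).

C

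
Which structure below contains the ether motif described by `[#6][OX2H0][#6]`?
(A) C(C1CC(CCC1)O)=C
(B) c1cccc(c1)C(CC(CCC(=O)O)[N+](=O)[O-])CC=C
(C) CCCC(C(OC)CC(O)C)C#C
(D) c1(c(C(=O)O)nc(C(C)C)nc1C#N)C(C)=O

C

[#6][OX2H0][#6] describes an aliphatic oxygen bridging two carbons with no H on the oxygen (an ether).
(A) has a hydroxyl group (-OH) but the oxygen has H1, not H0 bridging two carbons.
(B) has a carboxylic acid group (-C(=O)OH) but the -OH oxygen has H1; the =O is OX1, not OX2.
(C) contains a methoxy ether (-OCH3), which satisfies every atom and bond constraint.
(D) has a carboxylic acid group (-C(=O)OH) but the -OH oxygen has H1; the =O is OX1, not OX2.
So the answer is (C).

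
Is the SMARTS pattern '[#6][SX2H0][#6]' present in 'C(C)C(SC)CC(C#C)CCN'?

Yes

The pattern [#6][SX2H0][#6] describes an aliphatic sulfur bridging two carbons with no H on the sulfur — a thioether.
The molecule carries a methylthio ether (-SCH3), whose atoms satisfy every constraint of the query, so the pattern matches.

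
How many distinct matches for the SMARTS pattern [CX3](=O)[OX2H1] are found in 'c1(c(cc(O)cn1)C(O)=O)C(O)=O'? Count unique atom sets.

2

[CX3](=O)[OX2H1] is the SMARTS for a carboxylic acid: an sp2 carbon double-bonded to O and single-bonded to an -OH oxygen.
The molecule carries 2 separate instances of a carboxylic acid group (-C(=O)OH) meeting every constraint; each maps to a distinct set of atoms, giving 2 matches.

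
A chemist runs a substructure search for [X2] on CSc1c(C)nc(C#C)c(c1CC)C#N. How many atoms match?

5

The query [X2] means: any atom with exactly two total connections (bonds + H).
Check the 15 heavy atoms by environment: 1× n (aromatic, X2) → match; 5× c (aromatic, X3) → no; 4× C (X4) → no; 3× C (X2) → match; 1× N (X1) → no; 1× S (X2) → match.
Summing the matching environments: 1 + 3 + 1 = 5 matching atoms.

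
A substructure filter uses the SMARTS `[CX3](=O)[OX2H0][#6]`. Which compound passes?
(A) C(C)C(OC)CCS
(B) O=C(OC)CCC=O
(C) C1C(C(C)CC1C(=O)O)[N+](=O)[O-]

B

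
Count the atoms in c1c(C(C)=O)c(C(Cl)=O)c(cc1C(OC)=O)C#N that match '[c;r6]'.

6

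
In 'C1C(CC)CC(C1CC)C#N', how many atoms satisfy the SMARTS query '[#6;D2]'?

5

The query [#6;D2] means: any carbon bonded to exactly two heavy atoms.
Check the 11 heavy atoms by environment: 3× C (D3) → no; 5× C (D2) → match; 1× N (D1) → no; 2× C (D1) → no.
That gives 5 matching atoms.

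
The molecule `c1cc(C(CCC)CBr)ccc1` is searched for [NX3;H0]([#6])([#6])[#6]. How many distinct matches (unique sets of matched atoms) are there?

[NX3;H0]([#6])([#6])[#6] is the SMARTS for a tertiary amine: a trivalent nitrogen with no H, bonded to three carbons.
No fragment in the molecule satisfies every constraint, giving 0 matches.

0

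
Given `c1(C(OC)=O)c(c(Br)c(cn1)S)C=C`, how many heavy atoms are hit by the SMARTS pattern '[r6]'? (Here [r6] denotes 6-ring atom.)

The query [r6] means: r6 matches atoms in a six-membered ring.
Check the 14 heavy atoms by environment: 1× n (aromatic, in 6-ring) → match; 5× c (aromatic, in 6-ring) → match; 1× Br (acyclic) → no; 4× C (acyclic) → no; 2× O (acyclic) → no; 1× S (acyclic) → no.
Summing the matching environments: 1 + 5 = 6 matching atoms.

6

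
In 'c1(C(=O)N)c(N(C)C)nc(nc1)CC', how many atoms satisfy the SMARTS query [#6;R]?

4

Check the 14 heavy atoms by environment: 2× n (aromatic, in 6-ring) → no; 4× c (aromatic, in 6-ring) → match; 5× C (acyclic) → no; 1× O (acyclic) → no; 2× N (acyclic) → no.
That gives 4 matching atoms.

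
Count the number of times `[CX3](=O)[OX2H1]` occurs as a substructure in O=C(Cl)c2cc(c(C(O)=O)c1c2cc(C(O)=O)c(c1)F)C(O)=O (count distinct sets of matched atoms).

[CX3](=O)[OX2H1] is the SMARTS for a carboxylic acid: an sp2 carbon double-bonded to O and single-bonded to an -OH oxygen.
The molecule carries 3 separate instances of a carboxylic acid group (-C(=O)OH) meeting every constraint; each maps to a distinct set of atoms, giving 3 matches.

3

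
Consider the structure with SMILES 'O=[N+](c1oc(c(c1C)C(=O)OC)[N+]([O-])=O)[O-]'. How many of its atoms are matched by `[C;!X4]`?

1

The query [C;!X4] means: aliphatic carbon that does not have four total connections.
Check the 16 heavy atoms by environment: 1× o (aromatic, X2) → no; 4× c (aromatic, X3) → no; 2× C (X4) → no; 2× N (charge +1, X3) → no; 2× O (charge -1, X1) → no; 3× O (X1) → no; 1× C (X3) → match; 1× O (X2) → no.
That gives 1 matching atom.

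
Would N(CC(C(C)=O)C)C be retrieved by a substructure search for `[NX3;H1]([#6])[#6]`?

The pattern [NX3;H1]([#6])[#6] describes a trivalent nitrogen with one H, bonded to two carbons — a secondary amine.
The molecule carries an N-methylamino group (-NHCH3), whose atoms satisfy every constraint of the query, so the pattern matches.

Yes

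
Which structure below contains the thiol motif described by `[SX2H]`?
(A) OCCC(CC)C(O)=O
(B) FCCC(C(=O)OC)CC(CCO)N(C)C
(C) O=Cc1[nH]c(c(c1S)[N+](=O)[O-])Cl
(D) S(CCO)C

C

[SX2H] describes an aliphatic sulfur with two connections, one being H (a thiol).
(A) has a hydroxyl group (-OH) but it is an -OH, not an -SH.
(B) has a hydroxyl group (-OH) but it is an -OH, not an -SH.
(C) contains a thiol (-SH), which satisfies every atom and bond constraint.
(D) has a methylthio ether (-SCH3) but the sulfur has H0 (bonded to two carbons), not H1.
So the answer is (C).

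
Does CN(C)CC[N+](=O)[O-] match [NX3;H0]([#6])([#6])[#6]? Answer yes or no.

The pattern [NX3;H0]([#6])([#6])[#6] describes a trivalent nitrogen with no H, bonded to three carbons — a tertiary amine.
The molecule carries a dimethylamino group (-N(CH3)2), whose atoms satisfy every constraint of the query, so the pattern matches.

Yes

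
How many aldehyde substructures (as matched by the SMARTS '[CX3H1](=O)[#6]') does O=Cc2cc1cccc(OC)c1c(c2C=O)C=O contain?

[CX3H1](=O)[#6] is the SMARTS for an aldehyde: an sp2 carbon with one H, double-bonded to O and single-bonded to carbon.
The molecule carries 3 separate instances of an aldehyde (-CHO) meeting every constraint; each maps to a distinct set of atoms, giving 3 matches.

3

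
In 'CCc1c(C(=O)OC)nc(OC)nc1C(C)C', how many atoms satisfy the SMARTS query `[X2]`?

The query [X2] means: any atom with exactly two total connections (bonds + H).
Check the 17 heavy atoms by environment: 2× n (aromatic, X2) → match; 4× c (aromatic, X3) → no; 7× C (X4) → no; 2× O (X2) → match; 1× C (X3) → no; 1× O (X1) → no.
Summing the matching environments: 2 + 2 = 4 matching atoms.

4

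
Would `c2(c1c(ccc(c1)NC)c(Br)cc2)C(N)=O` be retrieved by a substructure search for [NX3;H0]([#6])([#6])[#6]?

No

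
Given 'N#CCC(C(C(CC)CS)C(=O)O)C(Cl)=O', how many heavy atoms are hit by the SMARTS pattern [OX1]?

2

The query [OX1] means: aliphatic oxygen with one total connection — typically a carbonyl =O or an oxide.
Check the 16 heavy atoms by environment: 7× C (X4) → no; 1× C (X2) → no; 1× N (X1) → no; 1× S (X2) → no; 2× C (X3) → no; 2× O (X1) → match; 1× O (X2) → no; 1× Cl (X1) → no.
That gives 2 matching atoms.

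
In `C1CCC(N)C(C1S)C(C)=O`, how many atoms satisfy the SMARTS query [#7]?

1

Check the 11 heavy atoms by environment: 8× C → no; 1× O → no; 1× N → match; 1× S → no.
That gives 1 matching atom.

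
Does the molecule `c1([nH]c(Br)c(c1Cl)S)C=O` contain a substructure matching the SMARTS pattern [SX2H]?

The pattern [SX2H] describes an aliphatic sulfur with two connections, one being H — a thiol.
The molecule carries a thiol (-SH), whose atoms satisfy every constraint of the query, so the pattern matches.

Yes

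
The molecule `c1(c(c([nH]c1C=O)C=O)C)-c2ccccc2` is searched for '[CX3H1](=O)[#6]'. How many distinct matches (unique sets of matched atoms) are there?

2

[CX3H1](=O)[#6] is the SMARTS for an aldehyde: an sp2 carbon with one H, double-bonded to O and single-bonded to carbon.
The molecule carries 2 separate instances of an aldehyde (-CHO) meeting every constraint; each maps to a distinct set of atoms, giving 2 matches.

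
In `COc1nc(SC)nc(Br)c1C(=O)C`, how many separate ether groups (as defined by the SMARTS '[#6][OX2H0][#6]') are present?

[#6][OX2H0][#6] is the SMARTS for an ether: an aliphatic oxygen bridging two carbons with no H on the oxygen.
Exactly one fragment in the molecule meets all constraints, giving 1 match.

1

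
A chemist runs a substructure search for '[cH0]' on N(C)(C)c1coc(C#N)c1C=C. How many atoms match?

The query [cH0] means: aromatic carbon with no attached hydrogen (substituted or ring-fusion).
Check the 12 heavy atoms by environment: 1× o (aromatic, H0) → no; 3× c (aromatic, H0) → match; 1× c (aromatic, H1) → no; 2× N (H0) → no; 2× C (H3) → no; 1× C (H1) → no; 1× C (H2) → no; 1× C (H0) → no.
That gives 3 matching atoms.

3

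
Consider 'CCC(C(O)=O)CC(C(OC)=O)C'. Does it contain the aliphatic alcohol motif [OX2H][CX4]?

No

The pattern [OX2H][CX4] describes a hydroxyl oxygen bound to an sp3 (X4) carbon — an aliphatic alcohol.
The closest candidate here is a carboxylic acid group (-C(=O)OH), but the -OH is on a CX3 carbonyl carbon, not a CX4 carbon. No other fragment satisfies the full query, so there is no match.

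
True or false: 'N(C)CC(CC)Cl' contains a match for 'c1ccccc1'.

False

The pattern c1ccccc1 describes six aromatic carbons in a ring — a benzene ring.
The closest candidate here is a methyl group (-CH3), but no six-membered all-carbon aromatic ring is present. No other fragment satisfies the full query, so there is no match.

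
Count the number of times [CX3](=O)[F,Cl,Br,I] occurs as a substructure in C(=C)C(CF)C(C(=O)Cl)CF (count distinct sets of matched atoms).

1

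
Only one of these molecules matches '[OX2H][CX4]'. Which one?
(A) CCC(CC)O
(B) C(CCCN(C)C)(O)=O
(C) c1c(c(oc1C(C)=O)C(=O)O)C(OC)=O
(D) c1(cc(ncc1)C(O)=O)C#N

[OX2H][CX4] describes a hydroxyl oxygen bound to an sp3 (X4) carbon (an aliphatic alcohol).
(A) contains a hydroxyl group (-OH), which satisfies every atom and bond constraint.
(B) has a carboxylic acid group (-C(=O)OH) but the -OH is on a CX3 carbonyl carbon, not a CX4 carbon.
(C) has a carboxylic acid group (-C(=O)OH) but the -OH is on a CX3 carbonyl carbon, not a CX4 carbon.
(D) has a carboxylic acid group (-C(=O)OH) but the -OH is on a CX3 carbonyl carbon, not a CX4 carbon.
So the answer is (A).

A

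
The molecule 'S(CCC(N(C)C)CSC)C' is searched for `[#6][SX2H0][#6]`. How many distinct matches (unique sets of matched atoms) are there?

2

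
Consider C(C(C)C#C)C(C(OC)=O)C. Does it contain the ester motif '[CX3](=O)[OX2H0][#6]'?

Yes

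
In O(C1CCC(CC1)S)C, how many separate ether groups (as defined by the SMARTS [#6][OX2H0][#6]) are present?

1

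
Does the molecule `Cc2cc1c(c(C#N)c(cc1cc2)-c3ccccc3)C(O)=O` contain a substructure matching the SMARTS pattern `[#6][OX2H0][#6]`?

No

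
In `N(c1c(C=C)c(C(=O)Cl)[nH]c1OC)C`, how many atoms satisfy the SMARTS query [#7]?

The query [#7] means: #7 matches any nitrogen atom regardless of aromaticity.
Check the 14 heavy atoms by environment: 1× n (aromatic) → match; 4× c (aromatic) → no; 1× N → match; 5× C → no; 2× O → no; 1× Cl → no.
Summing the matching environments: 1 + 1 = 2 matching atoms.

2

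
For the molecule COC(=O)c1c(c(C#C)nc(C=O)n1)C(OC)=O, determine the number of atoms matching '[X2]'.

6

The query [X2] means: any atom with exactly two total connections (bonds + H).
Check the 18 heavy atoms by environment: 2× n (aromatic, X2) → match; 4× c (aromatic, X3) → no; 3× C (X3) → no; 3× O (X1) → no; 2× O (X2) → match; 2× C (X4) → no; 2× C (X2) → match.
Summing the matching environments: 2 + 2 + 2 = 6 matching atoms.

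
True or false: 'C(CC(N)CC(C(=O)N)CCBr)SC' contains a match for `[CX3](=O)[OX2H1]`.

The pattern [CX3](=O)[OX2H1] describes an sp2 carbon double-bonded to O and single-bonded to an -OH oxygen — a carboxylic acid.
The closest candidate here is a primary amide (-C(=O)NH2), but the carbonyl is bonded to N, not to an -OH oxygen. No other fragment satisfies the full query, so there is no match.

False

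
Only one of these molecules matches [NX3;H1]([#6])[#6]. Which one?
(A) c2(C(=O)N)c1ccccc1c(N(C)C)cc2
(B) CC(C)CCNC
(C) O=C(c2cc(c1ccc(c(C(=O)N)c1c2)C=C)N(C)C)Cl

B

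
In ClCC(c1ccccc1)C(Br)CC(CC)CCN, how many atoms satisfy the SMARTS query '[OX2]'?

0

Check the 18 heavy atoms by environment: 9× C (X4) → no; 1× Cl (X1) → no; 6× c (aromatic, X3) → no; 1× Br (X1) → no; 1× N (X3) → no.
No environment satisfies the query, so 0 matching atoms.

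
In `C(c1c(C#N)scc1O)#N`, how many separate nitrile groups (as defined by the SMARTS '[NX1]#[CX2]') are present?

[NX1]#[CX2] is the SMARTS for a nitrile: a nitrogen triple-bonded to a two-connected carbon.
The molecule carries 2 separate instances of a nitrile (-C#N) meeting every constraint; each maps to a distinct set of atoms, giving 2 matches.

2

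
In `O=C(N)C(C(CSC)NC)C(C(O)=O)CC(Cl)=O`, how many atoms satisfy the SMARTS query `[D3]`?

6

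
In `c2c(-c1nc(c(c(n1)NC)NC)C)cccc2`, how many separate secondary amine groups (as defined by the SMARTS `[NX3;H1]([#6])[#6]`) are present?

[NX3;H1]([#6])[#6] is the SMARTS for a secondary amine: a trivalent nitrogen with one H, bonded to two carbons.
The molecule carries 2 separate instances of an N-methylamino group (-NHCH3) meeting every constraint; each maps to a distinct set of atoms, giving 2 matches.

2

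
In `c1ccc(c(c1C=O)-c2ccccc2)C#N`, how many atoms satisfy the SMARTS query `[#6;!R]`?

2

Check the 16 heavy atoms by environment: 12× c (aromatic, in 6-ring) → no; 2× C (acyclic) → match; 1× N (acyclic) → no; 1× O (acyclic) → no.
That gives 2 matching atoms.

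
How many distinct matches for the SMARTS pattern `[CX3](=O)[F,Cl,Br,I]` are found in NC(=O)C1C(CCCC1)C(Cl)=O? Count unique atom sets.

1

[CX3](=O)[F,Cl,Br,I] is the SMARTS for an acyl halide: a carbonyl carbon bonded to a halogen.
Exactly one fragment in the molecule meets all constraints, giving 1 match.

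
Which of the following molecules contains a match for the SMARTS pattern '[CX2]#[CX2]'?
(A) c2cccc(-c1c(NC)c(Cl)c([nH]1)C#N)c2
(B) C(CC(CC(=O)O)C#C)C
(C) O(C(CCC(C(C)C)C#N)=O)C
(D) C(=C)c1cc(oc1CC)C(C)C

[CX2]#[CX2] describes a carbon-carbon triple bond (an alkyne).
(A) has a nitrile (-C#N) but the triple bond is C#N, not C#C.
(B) contains an ethynyl group (-C#CH), which satisfies every atom and bond constraint.
(C) has a nitrile (-C#N) but the triple bond is C#N, not C#C.
(D) has a vinyl group (-CH=CH2) but the C=C is a double bond; both carbons are CX3, not CX2.
So the answer is (B).

B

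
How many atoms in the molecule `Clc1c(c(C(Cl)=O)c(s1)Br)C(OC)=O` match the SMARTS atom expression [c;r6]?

Check the 14 heavy atoms by environment: 1× s (aromatic, in 5-ring) → no; 4× c (aromatic, in 5-ring) → no; 3× C (acyclic) → no; 3× O (acyclic) → no; 2× Cl (acyclic) → no; 1× Br (acyclic) → no.
No environment satisfies the query, so 0 matching atoms.

0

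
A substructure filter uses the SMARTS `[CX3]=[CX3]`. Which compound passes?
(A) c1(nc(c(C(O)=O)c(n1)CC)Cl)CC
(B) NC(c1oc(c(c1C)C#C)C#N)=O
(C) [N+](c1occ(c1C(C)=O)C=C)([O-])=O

[CX3]=[CX3] describes a non-aromatic C=C double bond between two sp2 carbons (an alkene).
(A) has an ethyl group (-CH2CH3) but its C-C bond is a single bond between CX4 carbons, not CX3=CX3.
(B) has an ethynyl group (-C#CH) but the C-C bond is a triple bond, not a double bond.
(C) contains a vinyl group (-CH=CH2), which satisfies every atom and bond constraint.
So the answer is (C).

C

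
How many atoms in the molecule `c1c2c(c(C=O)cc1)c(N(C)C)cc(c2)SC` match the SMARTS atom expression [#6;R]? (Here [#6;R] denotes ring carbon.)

The query [#6;R] means: carbon that is part of a ring.
Check the 17 heavy atoms by environment: 10× c (aromatic, in 6-ring) → match; 1× N (acyclic) → no; 4× C (acyclic) → no; 1× S (acyclic) → no; 1× O (acyclic) → no.
That gives 10 matching atoms.

10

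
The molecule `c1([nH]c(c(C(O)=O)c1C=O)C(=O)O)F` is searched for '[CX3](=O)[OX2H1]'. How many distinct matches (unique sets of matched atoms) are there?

2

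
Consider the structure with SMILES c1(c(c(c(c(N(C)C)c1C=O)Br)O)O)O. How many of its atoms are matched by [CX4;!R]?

2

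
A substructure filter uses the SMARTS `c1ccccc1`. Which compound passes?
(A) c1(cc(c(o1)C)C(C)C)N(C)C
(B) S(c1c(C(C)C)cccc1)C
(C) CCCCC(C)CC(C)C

B

c1ccccc1 describes six aromatic carbons in a ring (a benzene ring).
(A) has a methyl group (-CH3) but no six-membered all-carbon aromatic ring is present.
(B) contains the required atom environment, so the pattern matches.
(C) has a methyl group (-CH3) but no six-membered all-carbon aromatic ring is present.
So the answer is (B).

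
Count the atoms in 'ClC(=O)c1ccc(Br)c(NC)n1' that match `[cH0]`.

Check the 12 heavy atoms by environment: 1× n (aromatic, H0) → no; 3× c (aromatic, H0) → match; 2× c (aromatic, H1) → no; 1× N (H1) → no; 1× C (H3) → no; 1× C (H0) → no; 1× O (H0) → no; 1× Cl (H0) → no; 1× Br (H0) → no.
That gives 3 matching atoms.

3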